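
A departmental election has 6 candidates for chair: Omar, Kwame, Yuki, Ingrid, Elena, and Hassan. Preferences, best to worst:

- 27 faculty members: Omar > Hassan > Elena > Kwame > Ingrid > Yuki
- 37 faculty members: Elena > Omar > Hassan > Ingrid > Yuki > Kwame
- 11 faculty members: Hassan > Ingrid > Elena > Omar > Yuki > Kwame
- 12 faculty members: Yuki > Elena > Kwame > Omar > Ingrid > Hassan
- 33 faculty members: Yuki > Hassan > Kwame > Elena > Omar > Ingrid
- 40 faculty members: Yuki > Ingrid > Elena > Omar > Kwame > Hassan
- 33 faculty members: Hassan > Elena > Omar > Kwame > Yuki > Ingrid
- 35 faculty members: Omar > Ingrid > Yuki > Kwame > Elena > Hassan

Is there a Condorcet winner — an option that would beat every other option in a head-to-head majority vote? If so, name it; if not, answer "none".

none

Checking pairwise contests:
Elena beats Omar 166–62.
Omar beats Kwame 183–45.
Omar beats Yuki 143–85.
Omar beats Ingrid 177–51.
Yuki beats Elena 120–108.
Omar beats Hassan 151–77.
Every option loses at least one head-to-head, so there is no Condorcet winner.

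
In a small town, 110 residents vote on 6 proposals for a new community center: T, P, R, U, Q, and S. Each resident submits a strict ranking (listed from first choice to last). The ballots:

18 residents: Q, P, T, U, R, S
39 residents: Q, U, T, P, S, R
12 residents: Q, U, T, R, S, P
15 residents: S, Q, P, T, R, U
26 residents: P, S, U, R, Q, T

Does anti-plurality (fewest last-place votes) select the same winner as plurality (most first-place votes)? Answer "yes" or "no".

Anti-plurality — last-place votes: T 26, P 12, R 39, U 15, Q 0, S 18. Winner: Q.
Plurality — first-place votes: T 0, P 26, R 0, U 0, Q 69, S 15. Winner: Q.
The two methods agree.

yes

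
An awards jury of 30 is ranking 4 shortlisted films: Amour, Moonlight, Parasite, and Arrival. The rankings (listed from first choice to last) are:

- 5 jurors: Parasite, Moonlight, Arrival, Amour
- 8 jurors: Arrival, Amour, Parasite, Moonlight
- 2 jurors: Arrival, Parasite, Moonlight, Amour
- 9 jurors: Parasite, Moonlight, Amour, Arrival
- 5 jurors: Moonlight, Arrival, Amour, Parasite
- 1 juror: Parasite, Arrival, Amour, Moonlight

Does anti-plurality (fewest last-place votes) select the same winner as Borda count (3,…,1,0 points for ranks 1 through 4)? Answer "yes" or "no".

Anti-plurality — last-place votes: Amour 7, Moonlight 9, Parasite 5, Arrival 9. Winner: Parasite.
Borda — scores: Amour 31, Moonlight 45, Parasite 57, Arrival 47. Winner: Parasite.
The two methods agree.

yes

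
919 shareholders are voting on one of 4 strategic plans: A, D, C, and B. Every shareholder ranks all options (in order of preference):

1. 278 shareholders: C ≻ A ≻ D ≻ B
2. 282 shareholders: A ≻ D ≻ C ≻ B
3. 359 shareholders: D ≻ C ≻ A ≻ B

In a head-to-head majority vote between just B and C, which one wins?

C

Voters preferring B to C: 0; preferring C to B: 919.
C wins the head-to-head.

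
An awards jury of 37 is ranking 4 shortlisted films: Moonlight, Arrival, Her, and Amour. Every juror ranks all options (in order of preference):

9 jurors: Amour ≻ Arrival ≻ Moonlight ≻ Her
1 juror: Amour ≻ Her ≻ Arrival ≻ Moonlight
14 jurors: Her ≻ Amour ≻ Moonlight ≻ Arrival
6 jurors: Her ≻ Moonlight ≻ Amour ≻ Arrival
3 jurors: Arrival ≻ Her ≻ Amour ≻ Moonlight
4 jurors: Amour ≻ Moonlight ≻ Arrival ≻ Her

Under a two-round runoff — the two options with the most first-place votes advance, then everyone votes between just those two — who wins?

Her

Round 1 first-place votes: Moonlight 0, Arrival 3, Her 20, Amour 14.
Her and Amour advance.
Runoff: Her is preferred to Amour by 23 voters; Amour by 14.
Her wins the runoff.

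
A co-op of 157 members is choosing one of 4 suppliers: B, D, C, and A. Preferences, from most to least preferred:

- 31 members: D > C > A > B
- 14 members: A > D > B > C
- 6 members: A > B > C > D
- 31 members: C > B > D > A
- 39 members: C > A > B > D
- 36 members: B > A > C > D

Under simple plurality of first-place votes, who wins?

First-place votes: B 36, D 31, C 70, A 20.
C has the most first-place votes.

C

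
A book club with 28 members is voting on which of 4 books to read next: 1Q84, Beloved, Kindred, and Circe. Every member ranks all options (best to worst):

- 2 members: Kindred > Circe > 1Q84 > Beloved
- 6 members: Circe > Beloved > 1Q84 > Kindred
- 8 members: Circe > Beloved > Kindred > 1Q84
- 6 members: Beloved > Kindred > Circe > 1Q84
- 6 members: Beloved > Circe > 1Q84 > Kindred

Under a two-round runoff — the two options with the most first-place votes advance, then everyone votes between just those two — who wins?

Round 1 first-place votes: 1Q84 0, Beloved 12, Kindred 2, Circe 14.
Circe and Beloved advance.
Runoff: Circe is preferred to Beloved by 16 voters; Beloved by 12.
Circe wins the runoff.

Circe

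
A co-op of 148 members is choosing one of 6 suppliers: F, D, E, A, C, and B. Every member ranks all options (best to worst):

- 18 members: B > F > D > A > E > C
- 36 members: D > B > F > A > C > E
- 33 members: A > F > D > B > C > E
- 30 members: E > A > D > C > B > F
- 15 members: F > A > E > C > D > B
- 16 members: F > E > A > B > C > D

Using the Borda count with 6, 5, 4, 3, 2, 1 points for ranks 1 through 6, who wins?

F: 18·5 + 36·4 + 33·5 + 30·1 + 15·6 + 16·6 = 615
D: 18·4 + 36·6 + 33·4 + 30·4 + 15·2 + 16·1 = 586
E: 18·2 + 36·1 + 33·1 + 30·6 + 15·4 + 16·5 = 425
A: 18·3 + 36·3 + 33·6 + 30·5 + 15·5 + 16·4 = 649
C: 18·1 + 36·2 + 33·2 + 30·3 + 15·3 + 16·2 = 323
B: 18·6 + 36·5 + 33·3 + 30·2 + 15·1 + 16·3 = 510
A has the highest Borda score (649).

A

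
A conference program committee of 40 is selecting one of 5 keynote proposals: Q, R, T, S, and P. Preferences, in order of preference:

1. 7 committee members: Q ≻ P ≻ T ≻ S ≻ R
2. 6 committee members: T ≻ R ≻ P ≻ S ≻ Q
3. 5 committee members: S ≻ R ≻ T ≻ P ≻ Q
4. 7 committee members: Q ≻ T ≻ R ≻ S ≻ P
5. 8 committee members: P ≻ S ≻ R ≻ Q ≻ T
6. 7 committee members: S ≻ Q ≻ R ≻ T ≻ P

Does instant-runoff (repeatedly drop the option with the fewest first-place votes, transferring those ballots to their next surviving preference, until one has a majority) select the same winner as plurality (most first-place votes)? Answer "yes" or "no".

Instant-runoff — R1 Q 14, R 0, T 6, S 12, P 8 (R out); R2 Q 14, T 6, S 12, P 8 (T out); R3 Q 14, S 12, P 14 (S out); R4 Q 21, P 19 (Q winner). Winner: Q.
Plurality — first-place votes: Q 14, R 0, T 6, S 12, P 8. Winner: Q.
The two methods agree.

yes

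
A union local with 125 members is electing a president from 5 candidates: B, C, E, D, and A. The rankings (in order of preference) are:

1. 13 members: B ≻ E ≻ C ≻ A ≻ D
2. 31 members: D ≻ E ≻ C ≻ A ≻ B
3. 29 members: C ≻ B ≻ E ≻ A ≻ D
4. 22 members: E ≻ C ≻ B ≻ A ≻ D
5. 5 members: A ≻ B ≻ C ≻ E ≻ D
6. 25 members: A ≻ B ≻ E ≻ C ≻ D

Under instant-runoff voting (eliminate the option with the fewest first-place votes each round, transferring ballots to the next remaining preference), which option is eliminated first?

Round 1: B 13, C 29, E 22, D 31, A 30. Eliminate B.

B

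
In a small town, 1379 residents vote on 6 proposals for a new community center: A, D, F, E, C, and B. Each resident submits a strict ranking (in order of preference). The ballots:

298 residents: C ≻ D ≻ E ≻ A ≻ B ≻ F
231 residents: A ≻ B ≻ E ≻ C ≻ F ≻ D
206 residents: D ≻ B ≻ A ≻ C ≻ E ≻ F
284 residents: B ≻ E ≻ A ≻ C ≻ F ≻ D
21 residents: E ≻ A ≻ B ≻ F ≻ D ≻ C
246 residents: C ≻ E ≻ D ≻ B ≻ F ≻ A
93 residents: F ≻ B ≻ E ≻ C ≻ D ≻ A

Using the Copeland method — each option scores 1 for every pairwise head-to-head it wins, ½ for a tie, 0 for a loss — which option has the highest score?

A: beats F and C; loses to D, E, and B → score 2.
D: beats A, F, and B; loses to E and C → score 3.
F: loses to A, D, E, C, and B → score 0.
E: beats A, D, and F; loses to C and B → score 3.
C: beats D, F, and E; loses to A and B → score 3.
B: beats A, F, E, and C; loses to D → score 4.
B has the best pairwise record.

B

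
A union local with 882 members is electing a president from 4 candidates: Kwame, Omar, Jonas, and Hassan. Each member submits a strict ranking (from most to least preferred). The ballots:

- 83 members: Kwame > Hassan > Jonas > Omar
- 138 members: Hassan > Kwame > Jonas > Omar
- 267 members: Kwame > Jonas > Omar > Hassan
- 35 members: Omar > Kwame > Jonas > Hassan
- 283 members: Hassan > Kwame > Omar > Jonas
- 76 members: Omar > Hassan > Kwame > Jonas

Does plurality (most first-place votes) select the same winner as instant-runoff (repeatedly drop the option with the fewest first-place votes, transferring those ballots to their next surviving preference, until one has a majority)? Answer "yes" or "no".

Plurality — first-place votes: Kwame 350, Omar 111, Jonas 0, Hassan 421. Winner: Hassan.
Instant-runoff — R1 Kwame 350, Omar 111, Jonas 0, Hassan 421 (Jonas out); R2 Kwame 350, Omar 111, Hassan 421 (Omar out); R3 Kwame 385, Hassan 497 (Hassan winner). Winner: Hassan.
The two methods agree.

yes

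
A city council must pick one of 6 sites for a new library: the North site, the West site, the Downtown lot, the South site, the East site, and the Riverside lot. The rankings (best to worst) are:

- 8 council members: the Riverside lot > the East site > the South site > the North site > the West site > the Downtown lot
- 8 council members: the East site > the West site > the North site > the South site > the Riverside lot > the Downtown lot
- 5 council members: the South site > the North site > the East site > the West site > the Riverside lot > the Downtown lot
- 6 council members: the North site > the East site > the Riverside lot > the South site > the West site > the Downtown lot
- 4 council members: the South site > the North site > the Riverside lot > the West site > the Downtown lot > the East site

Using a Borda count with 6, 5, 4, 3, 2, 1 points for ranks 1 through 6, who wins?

the North site: 8·3 + 8·4 + 5·5 + 6·6 + 4·5 = 137
the West site: 8·2 + 8·5 + 5·3 + 6·2 + 4·3 = 95
the Downtown lot: 8·1 + 8·1 + 5·1 + 6·1 + 4·2 = 35
the South site: 8·4 + 8·3 + 5·6 + 6·3 + 4·6 = 128
the East site: 8·5 + 8·6 + 5·4 + 6·5 + 4·1 = 142
the Riverside lot: 8·6 + 8·2 + 5·2 + 6·4 + 4·4 = 114
the East site has the highest Borda score (142).

the East site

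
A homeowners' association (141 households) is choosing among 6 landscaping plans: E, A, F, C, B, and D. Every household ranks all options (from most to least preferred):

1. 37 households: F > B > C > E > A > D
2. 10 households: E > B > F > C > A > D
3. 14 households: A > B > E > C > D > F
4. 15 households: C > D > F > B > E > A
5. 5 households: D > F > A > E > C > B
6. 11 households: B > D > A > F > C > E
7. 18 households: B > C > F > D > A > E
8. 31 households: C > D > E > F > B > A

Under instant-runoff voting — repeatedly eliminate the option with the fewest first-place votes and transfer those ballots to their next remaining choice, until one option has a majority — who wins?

Round 1: E 10, A 14, F 37, C 46, B 29, D 5. Eliminate D.
Round 2: E 10, A 14, F 42, C 46, B 29. Eliminate E.
Round 3: A 14, F 42, C 46, B 39. Eliminate A.
Round 4: F 42, C 46, B 53. Eliminate F.
Round 5: C 51, B 90. B has a majority.

B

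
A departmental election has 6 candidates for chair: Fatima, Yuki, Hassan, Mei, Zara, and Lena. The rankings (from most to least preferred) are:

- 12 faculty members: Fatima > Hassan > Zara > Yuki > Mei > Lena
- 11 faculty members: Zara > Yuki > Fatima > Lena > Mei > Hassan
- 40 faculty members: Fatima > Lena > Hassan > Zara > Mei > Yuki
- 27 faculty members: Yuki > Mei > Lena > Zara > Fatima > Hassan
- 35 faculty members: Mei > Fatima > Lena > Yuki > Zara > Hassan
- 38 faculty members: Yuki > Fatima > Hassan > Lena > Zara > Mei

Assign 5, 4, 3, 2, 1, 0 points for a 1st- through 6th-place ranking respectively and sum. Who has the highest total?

Fatima

Fatima: 12·5 + 11·3 + 40·5 + 27·1 + 35·4 + 38·4 = 612
Yuki: 12·2 + 11·4 + 40·0 + 27·5 + 35·2 + 38·5 = 463
Hassan: 12·4 + 11·0 + 40·3 + 27·0 + 35·0 + 38·3 = 282
Mei: 12·1 + 11·1 + 40·1 + 27·4 + 35·5 + 38·0 = 346
Zara: 12·3 + 11·5 + 40·2 + 27·2 + 35·1 + 38·1 = 298
Lena: 12·0 + 11·2 + 40·4 + 27·3 + 35·3 + 38·2 = 444
Fatima has the highest Borda score (612).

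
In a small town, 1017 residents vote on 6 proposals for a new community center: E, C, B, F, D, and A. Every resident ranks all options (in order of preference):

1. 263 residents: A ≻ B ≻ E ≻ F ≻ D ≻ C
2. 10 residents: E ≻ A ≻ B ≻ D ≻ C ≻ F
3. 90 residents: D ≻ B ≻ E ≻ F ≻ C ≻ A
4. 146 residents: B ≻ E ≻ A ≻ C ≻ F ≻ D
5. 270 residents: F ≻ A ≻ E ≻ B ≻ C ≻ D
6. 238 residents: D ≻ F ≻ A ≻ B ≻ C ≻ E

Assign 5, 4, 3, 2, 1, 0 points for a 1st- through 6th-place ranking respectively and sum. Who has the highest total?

A

E: 263·3 + 10·5 + 90·3 + 146·4 + 270·3 + 238·0 = 2503
C: 263·0 + 10·1 + 90·1 + 146·2 + 270·1 + 238·1 = 900
B: 263·4 + 10·3 + 90·4 + 146·5 + 270·2 + 238·2 = 3188
F: 263·2 + 10·0 + 90·2 + 146·1 + 270·5 + 238·4 = 3154
D: 263·1 + 10·2 + 90·5 + 146·0 + 270·0 + 238·5 = 1923
A: 263·5 + 10·4 + 90·0 + 146·3 + 270·4 + 238·3 = 3587
A has the highest Borda score (3587).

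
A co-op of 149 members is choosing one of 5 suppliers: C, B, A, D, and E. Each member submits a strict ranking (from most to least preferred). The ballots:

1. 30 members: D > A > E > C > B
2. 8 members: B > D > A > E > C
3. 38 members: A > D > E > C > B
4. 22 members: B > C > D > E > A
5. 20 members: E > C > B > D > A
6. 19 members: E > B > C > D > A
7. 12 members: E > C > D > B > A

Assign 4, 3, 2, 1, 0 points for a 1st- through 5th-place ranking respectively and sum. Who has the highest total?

E

C: 30·1 + 8·0 + 38·1 + 22·3 + 20·3 + 19·2 + 12·3 = 268
B: 30·0 + 8·4 + 38·0 + 22·4 + 20·2 + 19·3 + 12·1 = 229
A: 30·3 + 8·2 + 38·4 + 22·0 + 20·0 + 19·0 + 12·0 = 258
D: 30·4 + 8·3 + 38·3 + 22·2 + 20·1 + 19·1 + 12·2 = 365
E: 30·2 + 8·1 + 38·2 + 22·1 + 20·4 + 19·4 + 12·4 = 370
E has the highest Borda score (370).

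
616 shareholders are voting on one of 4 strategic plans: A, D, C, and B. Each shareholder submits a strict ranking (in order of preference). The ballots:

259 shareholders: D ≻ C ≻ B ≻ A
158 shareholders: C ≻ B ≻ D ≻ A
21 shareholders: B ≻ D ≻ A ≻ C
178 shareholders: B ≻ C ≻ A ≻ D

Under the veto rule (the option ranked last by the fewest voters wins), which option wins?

B

Last-place votes: A 417, D 178, C 21, B 0.
B is ranked last by the fewest voters, so B wins.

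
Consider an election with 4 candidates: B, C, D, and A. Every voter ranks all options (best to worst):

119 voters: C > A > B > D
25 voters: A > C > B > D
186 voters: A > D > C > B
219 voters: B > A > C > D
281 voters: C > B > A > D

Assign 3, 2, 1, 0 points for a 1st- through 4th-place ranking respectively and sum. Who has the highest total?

B: 119·1 + 25·1 + 186·0 + 219·3 + 281·2 = 1363
C: 119·3 + 25·2 + 186·1 + 219·1 + 281·3 = 1655
D: 119·0 + 25·0 + 186·2 + 219·0 + 281·0 = 372
A: 119·2 + 25·3 + 186·3 + 219·2 + 281·1 = 1590
C has the highest Borda score (1655).

C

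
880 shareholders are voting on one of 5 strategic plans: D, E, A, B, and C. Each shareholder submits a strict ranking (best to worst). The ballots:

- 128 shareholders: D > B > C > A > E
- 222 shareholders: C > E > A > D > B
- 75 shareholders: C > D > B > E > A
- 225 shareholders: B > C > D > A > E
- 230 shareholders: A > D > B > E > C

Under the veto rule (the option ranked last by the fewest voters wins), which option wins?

D

Last-place votes: D 0, E 353, A 75, B 222, C 230.
D is ranked last by the fewest voters, so D wins.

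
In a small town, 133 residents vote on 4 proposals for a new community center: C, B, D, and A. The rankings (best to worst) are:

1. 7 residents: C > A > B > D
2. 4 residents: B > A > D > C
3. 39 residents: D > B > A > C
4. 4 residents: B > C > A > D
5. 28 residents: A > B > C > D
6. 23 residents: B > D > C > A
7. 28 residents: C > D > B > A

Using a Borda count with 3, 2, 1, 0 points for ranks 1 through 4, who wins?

C: 7·3 + 4·0 + 39·0 + 4·2 + 28·1 + 23·1 + 28·3 = 164
B: 7·1 + 4·3 + 39·2 + 4·3 + 28·2 + 23·3 + 28·1 = 262
D: 7·0 + 4·1 + 39·3 + 4·0 + 28·0 + 23·2 + 28·2 = 223
A: 7·2 + 4·2 + 39·1 + 4·1 + 28·3 + 23·0 + 28·0 = 149
B has the highest Borda score (262).

B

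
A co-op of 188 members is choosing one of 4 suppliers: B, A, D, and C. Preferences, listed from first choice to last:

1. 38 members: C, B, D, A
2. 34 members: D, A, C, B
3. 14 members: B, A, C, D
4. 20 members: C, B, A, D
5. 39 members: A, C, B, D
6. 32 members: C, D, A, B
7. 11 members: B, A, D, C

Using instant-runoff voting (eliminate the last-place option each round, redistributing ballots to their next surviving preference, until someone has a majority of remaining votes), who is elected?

A

Round 1: B 25, A 39, D 34, C 90. Eliminate B.
Round 2: A 64, D 34, C 90. Eliminate D.
Round 3: A 98, C 90. A has a majority.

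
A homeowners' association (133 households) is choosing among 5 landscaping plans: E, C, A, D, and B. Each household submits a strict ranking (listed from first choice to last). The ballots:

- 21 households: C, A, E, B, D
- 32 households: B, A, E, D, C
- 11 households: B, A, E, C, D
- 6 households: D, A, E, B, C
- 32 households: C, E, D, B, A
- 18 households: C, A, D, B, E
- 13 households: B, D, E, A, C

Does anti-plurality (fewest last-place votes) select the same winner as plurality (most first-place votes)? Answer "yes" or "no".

no

Anti-plurality — last-place votes: E 18, C 51, A 32, D 32, B 0. Winner: B.
Plurality — first-place votes: E 0, C 71, A 0, D 6, B 56. Winner: C.
The two methods disagree.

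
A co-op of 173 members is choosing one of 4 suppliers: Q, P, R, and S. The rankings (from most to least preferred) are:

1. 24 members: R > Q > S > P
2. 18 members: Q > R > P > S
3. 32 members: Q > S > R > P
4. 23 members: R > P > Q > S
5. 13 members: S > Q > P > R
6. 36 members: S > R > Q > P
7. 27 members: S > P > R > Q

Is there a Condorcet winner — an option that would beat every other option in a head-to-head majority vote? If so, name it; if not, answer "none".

Checking pairwise contests:
R beats Q 110–63.
Q beats P 123–50.
S beats R 108–65.
Q beats S 97–76.
Every option loses at least one head-to-head, so there is no Condorcet winner.

none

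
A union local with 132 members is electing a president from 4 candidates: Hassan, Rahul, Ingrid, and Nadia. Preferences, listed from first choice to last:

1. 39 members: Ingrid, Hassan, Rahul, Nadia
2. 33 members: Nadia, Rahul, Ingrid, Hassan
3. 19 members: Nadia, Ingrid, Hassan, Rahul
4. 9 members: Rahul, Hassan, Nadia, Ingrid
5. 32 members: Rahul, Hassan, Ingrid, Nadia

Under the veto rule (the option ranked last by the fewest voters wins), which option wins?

Last-place votes: Hassan 33, Rahul 19, Ingrid 9, Nadia 71.
Ingrid is ranked last by the fewest voters, so Ingrid wins.

Ingrid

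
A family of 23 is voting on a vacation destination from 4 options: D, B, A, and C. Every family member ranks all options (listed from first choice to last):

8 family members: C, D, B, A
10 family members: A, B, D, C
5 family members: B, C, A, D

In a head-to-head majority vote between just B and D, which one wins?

Voters preferring B to D: 15; preferring D to B: 8.
B wins the head-to-head.

B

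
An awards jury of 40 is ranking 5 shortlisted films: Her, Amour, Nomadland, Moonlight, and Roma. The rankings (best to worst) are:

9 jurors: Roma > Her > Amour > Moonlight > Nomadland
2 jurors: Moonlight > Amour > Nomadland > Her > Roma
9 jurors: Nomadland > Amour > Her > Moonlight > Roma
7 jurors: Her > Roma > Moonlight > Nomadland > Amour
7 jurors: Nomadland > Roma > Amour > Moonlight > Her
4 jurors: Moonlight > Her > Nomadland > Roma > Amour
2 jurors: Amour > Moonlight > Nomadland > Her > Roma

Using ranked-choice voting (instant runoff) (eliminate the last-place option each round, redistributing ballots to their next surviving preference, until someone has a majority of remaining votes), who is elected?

Round 1: Her 7, Amour 2, Nomadland 16, Moonlight 6, Roma 9. Eliminate Amour.
Round 2: Her 7, Nomadland 16, Moonlight 8, Roma 9. Eliminate Her.
Round 3: Nomadland 16, Moonlight 8, Roma 16. Eliminate Moonlight.
Round 4: Nomadland 24, Roma 16. Nomadland has a majority.

Nomadland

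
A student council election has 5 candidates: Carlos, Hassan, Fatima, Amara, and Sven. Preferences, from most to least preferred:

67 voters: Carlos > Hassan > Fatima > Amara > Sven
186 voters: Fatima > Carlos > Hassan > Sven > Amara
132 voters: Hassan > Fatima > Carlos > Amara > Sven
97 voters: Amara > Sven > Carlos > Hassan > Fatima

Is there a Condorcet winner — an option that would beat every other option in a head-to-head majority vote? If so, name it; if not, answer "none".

none

Checking pairwise contests:
Fatima beats Carlos 318–164.
Carlos beats Hassan 350–132.
Hassan beats Fatima 296–186.
Carlos beats Amara 385–97.
Carlos beats Sven 385–97.
Every option loses at least one head-to-head, so there is no Condorcet winner.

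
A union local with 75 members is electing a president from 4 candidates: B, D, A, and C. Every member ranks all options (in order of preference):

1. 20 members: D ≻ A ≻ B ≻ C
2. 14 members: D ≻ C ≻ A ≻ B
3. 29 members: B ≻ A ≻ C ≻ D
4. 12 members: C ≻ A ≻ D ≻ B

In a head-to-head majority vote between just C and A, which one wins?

A

Voters preferring C to A: 26; preferring A to C: 49.
A wins the head-to-head.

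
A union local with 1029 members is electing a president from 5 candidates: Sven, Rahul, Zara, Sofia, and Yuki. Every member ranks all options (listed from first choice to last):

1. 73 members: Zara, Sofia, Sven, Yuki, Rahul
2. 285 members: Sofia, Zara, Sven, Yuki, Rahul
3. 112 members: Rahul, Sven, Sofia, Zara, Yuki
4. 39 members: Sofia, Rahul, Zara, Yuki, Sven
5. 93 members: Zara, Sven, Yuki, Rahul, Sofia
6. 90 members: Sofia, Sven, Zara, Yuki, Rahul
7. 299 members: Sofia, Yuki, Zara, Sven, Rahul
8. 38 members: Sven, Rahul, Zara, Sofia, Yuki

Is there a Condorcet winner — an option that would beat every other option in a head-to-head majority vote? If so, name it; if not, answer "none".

Sofia vs Sven: 786–243 for Sofia.
Sofia vs Rahul: 786–243 for Sofia.
Sofia vs Zara: 825–204 for Sofia.
Sofia vs Yuki: 936–93 for Sofia.
Sofia beats every other option head-to-head.

Sofia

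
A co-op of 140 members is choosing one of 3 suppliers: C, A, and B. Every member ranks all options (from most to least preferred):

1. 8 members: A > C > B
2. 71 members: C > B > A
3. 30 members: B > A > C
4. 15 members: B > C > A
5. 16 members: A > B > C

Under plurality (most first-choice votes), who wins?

First-place votes: C 71, A 24, B 45.
C has the most first-place votes.

C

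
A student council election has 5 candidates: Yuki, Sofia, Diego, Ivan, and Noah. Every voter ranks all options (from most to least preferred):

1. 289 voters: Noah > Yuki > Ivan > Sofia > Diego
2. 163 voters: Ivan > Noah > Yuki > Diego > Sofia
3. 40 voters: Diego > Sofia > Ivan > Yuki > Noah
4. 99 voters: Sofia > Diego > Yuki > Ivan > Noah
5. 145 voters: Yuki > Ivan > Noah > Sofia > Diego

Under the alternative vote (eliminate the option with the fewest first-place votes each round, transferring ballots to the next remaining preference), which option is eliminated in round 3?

Ivan

Round 1: Yuki 145, Sofia 99, Diego 40, Ivan 163, Noah 289. Eliminate Diego.
Round 2: Yuki 145, Sofia 139, Ivan 163, Noah 289. Eliminate Sofia.
Round 3: Yuki 244, Ivan 203, Noah 289. Eliminate Ivan.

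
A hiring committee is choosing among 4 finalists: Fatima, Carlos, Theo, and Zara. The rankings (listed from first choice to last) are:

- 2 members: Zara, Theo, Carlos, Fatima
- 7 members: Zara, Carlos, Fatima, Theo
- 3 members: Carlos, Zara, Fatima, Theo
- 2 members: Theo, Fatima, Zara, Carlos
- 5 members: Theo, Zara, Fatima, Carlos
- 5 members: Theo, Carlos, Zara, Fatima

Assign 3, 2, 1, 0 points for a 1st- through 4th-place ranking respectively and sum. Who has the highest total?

Fatima: 2·0 + 7·1 + 3·1 + 2·2 + 5·1 + 5·0 = 19
Carlos: 2·1 + 7·2 + 3·3 + 2·0 + 5·0 + 5·2 = 35
Theo: 2·2 + 7·0 + 3·0 + 2·3 + 5·3 + 5·3 = 40
Zara: 2·3 + 7·3 + 3·2 + 2·1 + 5·2 + 5·1 = 50
Zara has the highest Borda score (50).

Zara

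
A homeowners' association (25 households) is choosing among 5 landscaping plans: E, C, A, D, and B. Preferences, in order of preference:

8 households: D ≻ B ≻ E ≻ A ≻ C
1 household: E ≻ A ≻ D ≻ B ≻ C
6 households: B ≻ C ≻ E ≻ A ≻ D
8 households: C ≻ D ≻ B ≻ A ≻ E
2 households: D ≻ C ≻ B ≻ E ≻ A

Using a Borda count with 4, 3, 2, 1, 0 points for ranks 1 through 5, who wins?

E: 8·2 + 1·4 + 6·2 + 8·0 + 2·1 = 34
C: 8·0 + 1·0 + 6·3 + 8·4 + 2·3 = 56
A: 8·1 + 1·3 + 6·1 + 8·1 + 2·0 = 25
D: 8·4 + 1·2 + 6·0 + 8·3 + 2·4 = 66
B: 8·3 + 1·1 + 6·4 + 8·2 + 2·2 = 69
B has the highest Borda score (69).

B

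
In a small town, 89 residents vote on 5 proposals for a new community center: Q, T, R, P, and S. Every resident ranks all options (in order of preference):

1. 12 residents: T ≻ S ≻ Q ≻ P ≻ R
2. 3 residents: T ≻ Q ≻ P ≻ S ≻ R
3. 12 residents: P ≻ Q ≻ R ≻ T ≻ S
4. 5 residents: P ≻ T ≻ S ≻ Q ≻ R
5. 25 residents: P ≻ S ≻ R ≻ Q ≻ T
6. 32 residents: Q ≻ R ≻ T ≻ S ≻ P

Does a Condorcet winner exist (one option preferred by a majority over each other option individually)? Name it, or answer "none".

Q

Q vs T: 69–20 for Q.
Q vs R: 64–25 for Q.
Q vs P: 47–42 for Q.
Q vs S: 47–42 for Q.
Q beats every other option head-to-head.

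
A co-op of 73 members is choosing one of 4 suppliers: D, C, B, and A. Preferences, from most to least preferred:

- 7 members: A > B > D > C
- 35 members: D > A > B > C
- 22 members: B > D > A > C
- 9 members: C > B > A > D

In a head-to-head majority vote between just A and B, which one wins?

A

Voters preferring A to B: 42; preferring B to A: 31.
A wins the head-to-head.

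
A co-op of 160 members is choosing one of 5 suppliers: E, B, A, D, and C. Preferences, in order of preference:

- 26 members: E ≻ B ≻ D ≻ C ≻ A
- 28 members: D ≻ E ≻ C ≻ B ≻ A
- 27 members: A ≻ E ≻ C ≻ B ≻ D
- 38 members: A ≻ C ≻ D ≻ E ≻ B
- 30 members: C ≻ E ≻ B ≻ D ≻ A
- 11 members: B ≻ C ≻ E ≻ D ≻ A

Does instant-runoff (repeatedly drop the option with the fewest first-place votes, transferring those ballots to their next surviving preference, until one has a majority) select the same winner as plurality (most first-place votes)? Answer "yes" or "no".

Instant-runoff — R1 E 26, B 11, A 65, D 28, C 30 (B out); R2 E 26, A 65, D 28, C 41 (E out); R3 A 65, D 54, C 41 (C out); R4 A 65, D 95 (D winner). Winner: D.
Plurality — first-place votes: E 26, B 11, A 65, D 28, C 30. Winner: A.
The two methods disagree.

no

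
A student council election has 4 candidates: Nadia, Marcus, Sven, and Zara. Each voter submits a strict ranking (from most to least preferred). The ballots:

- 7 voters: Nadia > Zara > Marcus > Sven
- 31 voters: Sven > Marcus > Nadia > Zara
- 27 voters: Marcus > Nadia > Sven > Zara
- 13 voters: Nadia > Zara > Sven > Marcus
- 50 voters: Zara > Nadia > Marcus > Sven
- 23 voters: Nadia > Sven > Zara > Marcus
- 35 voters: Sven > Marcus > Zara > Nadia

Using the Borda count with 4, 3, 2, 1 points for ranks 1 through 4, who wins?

Nadia: 7·4 + 31·2 + 27·3 + 13·4 + 50·3 + 23·4 + 35·1 = 500
Marcus: 7·2 + 31·3 + 27·4 + 13·1 + 50·2 + 23·1 + 35·3 = 456
Sven: 7·1 + 31·4 + 27·2 + 13·2 + 50·1 + 23·3 + 35·4 = 470
Zara: 7·3 + 31·1 + 27·1 + 13·3 + 50·4 + 23·2 + 35·2 = 434
Nadia has the highest Borda score (500).

Nadia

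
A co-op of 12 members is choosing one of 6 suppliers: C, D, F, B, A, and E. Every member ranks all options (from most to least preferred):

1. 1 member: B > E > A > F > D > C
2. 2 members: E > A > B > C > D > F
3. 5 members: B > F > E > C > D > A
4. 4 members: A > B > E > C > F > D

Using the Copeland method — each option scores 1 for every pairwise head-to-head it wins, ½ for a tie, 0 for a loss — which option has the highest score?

B

C: beats D; ties F; loses to B, A, and E → score 1.5.
D: loses to C, F, B, A, and E → score 0.
F: beats D; ties C; loses to B, A, and E → score 1.5.
B: beats C, D, F, and E; ties A → score 4.5.
A: beats C, D, and F; ties B; loses to E → score 3.5.
E: beats C, D, F, and A; loses to B → score 4.
B has the best pairwise record.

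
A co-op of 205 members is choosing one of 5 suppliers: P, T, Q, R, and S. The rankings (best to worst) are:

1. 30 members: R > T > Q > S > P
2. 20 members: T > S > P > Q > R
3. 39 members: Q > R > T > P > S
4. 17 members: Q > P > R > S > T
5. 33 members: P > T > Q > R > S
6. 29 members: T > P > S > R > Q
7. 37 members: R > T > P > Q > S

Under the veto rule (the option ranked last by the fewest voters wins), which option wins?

Last-place votes: P 30, T 17, Q 29, R 20, S 109.
T is ranked last by the fewest voters, so T wins.

T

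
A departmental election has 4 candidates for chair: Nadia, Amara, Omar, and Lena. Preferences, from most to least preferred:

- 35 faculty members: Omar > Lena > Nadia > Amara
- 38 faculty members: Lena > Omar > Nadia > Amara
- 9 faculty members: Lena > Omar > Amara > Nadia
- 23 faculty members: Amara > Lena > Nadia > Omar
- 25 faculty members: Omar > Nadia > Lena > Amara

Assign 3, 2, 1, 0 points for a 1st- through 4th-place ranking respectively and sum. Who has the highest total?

Nadia: 35·1 + 38·1 + 9·0 + 23·1 + 25·2 = 146
Amara: 35·0 + 38·0 + 9·1 + 23·3 + 25·0 = 78
Omar: 35·3 + 38·2 + 9·2 + 23·0 + 25·3 = 274
Lena: 35·2 + 38·3 + 9·3 + 23·2 + 25·1 = 282
Lena has the highest Borda score (282).

Lena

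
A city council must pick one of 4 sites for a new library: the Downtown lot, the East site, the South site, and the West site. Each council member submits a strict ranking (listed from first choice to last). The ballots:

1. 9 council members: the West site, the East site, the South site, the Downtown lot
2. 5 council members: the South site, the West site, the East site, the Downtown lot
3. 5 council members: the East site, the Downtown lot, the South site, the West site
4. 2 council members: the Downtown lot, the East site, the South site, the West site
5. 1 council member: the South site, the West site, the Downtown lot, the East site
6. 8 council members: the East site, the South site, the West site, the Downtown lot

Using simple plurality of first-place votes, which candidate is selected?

First-place votes: the Downtown lot 2, the East site 13, the South site 6, the West site 9.
the East site has the most first-place votes.

the East site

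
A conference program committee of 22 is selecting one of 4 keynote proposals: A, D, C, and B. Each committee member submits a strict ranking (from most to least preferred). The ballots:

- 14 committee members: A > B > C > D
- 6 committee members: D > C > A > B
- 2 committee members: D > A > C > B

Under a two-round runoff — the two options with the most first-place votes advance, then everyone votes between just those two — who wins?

A

Round 1 first-place votes: A 14, D 8, C 0, B 0.
A and D advance.
Runoff: A is preferred to D by 14 voters; D by 8.
A wins the runoff.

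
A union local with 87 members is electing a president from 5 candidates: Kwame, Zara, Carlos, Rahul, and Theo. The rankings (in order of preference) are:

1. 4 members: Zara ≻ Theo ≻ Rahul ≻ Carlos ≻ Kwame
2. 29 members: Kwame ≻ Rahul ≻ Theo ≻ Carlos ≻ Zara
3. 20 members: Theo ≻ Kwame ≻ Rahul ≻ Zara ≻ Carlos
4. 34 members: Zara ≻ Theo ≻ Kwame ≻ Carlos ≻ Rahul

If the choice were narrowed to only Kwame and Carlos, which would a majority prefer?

Kwame

Voters preferring Kwame to Carlos: 83; preferring Carlos to Kwame: 4.
Kwame wins the head-to-head.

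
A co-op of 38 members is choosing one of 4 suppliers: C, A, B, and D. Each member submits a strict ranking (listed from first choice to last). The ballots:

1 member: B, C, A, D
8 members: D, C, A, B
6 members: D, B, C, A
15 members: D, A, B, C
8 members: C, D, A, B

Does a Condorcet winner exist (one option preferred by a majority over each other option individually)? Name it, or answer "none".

D vs C: 29–9 for D.
D vs A: 37–1 for D.
D vs B: 37–1 for D.
D beats every other option head-to-head.

D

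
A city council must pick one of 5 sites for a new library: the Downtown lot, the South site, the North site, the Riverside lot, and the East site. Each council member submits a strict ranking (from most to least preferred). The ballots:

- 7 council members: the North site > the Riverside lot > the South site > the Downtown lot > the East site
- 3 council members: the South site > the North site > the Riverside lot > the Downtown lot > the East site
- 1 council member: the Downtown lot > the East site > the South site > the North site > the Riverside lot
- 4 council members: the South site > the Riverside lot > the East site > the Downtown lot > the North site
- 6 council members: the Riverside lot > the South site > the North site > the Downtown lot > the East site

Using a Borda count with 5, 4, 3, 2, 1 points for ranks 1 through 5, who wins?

the Riverside lot

the Downtown lot: 7·2 + 3·2 + 1·5 + 4·2 + 6·2 = 45
the South site: 7·3 + 3·5 + 1·3 + 4·5 + 6·4 = 83
the North site: 7·5 + 3·4 + 1·2 + 4·1 + 6·3 = 71
the Riverside lot: 7·4 + 3·3 + 1·1 + 4·4 + 6·5 = 84
the East site: 7·1 + 3·1 + 1·4 + 4·3 + 6·1 = 32
the Riverside lot has the highest Borda score (84).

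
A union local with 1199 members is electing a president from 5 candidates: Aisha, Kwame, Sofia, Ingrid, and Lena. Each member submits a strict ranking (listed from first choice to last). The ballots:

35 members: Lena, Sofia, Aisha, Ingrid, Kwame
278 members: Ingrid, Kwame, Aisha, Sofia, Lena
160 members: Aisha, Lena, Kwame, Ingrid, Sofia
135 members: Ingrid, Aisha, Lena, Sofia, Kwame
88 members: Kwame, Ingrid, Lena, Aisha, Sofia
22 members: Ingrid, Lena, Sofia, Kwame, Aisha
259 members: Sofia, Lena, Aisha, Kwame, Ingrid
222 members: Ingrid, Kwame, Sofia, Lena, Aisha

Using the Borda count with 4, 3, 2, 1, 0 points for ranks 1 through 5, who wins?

Ingrid

Aisha: 35·2 + 278·2 + 160·4 + 135·3 + 88·1 + 22·0 + 259·2 + 222·0 = 2277
Kwame: 35·0 + 278·3 + 160·2 + 135·0 + 88·4 + 22·1 + 259·1 + 222·3 = 2453
Sofia: 35·3 + 278·1 + 160·0 + 135·1 + 88·0 + 22·2 + 259·4 + 222·2 = 2042
Ingrid: 35·1 + 278·4 + 160·1 + 135·4 + 88·3 + 22·4 + 259·0 + 222·4 = 3087
Lena: 35·4 + 278·0 + 160·3 + 135·2 + 88·2 + 22·3 + 259·3 + 222·1 = 2131
Ingrid has the highest Borda score (3087).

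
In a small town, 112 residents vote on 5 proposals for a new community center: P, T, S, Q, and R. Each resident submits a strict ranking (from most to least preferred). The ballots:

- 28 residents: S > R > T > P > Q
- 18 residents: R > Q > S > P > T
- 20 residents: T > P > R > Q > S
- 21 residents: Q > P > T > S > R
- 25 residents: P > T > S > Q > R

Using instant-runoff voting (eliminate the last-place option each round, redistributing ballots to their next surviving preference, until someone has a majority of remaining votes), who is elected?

Round 1: P 25, T 20, S 28, Q 21, R 18. Eliminate R.
Round 2: P 25, T 20, S 28, Q 39. Eliminate T.
Round 3: P 45, S 28, Q 39. Eliminate S.
Round 4: P 73, Q 39. P has a majority.

P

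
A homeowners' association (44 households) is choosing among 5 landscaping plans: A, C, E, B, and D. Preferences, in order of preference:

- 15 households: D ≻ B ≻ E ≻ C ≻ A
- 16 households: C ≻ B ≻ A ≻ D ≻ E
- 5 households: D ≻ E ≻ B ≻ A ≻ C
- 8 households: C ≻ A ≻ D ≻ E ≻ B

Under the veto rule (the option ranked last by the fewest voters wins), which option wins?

Last-place votes: A 15, C 5, E 16, B 8, D 0.
D is ranked last by the fewest voters, so D wins.

D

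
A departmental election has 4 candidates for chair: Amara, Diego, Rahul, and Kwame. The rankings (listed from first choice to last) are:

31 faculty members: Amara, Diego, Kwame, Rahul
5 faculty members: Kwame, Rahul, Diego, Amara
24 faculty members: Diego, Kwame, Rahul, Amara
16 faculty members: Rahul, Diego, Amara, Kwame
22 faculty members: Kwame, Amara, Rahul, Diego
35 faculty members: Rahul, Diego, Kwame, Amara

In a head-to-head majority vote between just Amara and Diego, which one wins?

Voters preferring Amara to Diego: 53; preferring Diego to Amara: 80.
Diego wins the head-to-head.

Diego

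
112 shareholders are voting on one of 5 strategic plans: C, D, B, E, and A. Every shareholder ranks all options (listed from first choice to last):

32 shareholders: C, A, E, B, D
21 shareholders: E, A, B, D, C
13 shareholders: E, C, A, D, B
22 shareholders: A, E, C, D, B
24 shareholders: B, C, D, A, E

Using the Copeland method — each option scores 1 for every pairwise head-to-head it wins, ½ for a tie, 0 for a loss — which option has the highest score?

C

C: beats D, B, and A; ties E → score 3.5.
D: loses to C, B, E, and A → score 0.
B: beats D; loses to C, E, and A → score 1.
E: beats D and B; ties C; loses to A → score 2.5.
A: beats D, B, and E; loses to C → score 3.
C has the best pairwise record.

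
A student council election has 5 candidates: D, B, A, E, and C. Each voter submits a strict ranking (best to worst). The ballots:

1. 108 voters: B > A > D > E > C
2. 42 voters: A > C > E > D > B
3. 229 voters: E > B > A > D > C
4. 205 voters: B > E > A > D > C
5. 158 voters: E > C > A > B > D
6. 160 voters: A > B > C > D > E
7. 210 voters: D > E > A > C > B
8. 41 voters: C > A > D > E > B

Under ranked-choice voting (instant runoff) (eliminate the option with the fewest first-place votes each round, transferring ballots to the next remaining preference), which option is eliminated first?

Round 1: D 210, B 313, A 202, E 387, C 41. Eliminate C.

C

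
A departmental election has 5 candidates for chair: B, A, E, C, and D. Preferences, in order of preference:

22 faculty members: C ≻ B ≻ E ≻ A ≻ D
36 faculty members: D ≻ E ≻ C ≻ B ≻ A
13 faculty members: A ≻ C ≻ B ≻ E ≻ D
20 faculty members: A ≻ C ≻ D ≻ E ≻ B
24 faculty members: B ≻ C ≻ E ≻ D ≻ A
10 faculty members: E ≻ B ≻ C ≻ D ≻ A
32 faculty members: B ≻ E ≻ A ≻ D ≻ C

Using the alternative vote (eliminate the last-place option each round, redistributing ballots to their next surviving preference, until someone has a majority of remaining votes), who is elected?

Round 1: B 56, A 33, E 10, C 22, D 36. Eliminate E.
Round 2: B 66, A 33, C 22, D 36. Eliminate C.
Round 3: B 88, A 33, D 36. B has a majority.

B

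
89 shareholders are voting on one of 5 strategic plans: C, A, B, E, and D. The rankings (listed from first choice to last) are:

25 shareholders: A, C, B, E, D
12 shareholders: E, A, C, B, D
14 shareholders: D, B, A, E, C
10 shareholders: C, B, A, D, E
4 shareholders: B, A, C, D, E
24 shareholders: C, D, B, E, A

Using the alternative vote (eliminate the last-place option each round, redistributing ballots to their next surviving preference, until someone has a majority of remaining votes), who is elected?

A

Round 1: C 34, A 25, B 4, E 12, D 14. Eliminate B.
Round 2: C 34, A 29, E 12, D 14. Eliminate E.
Round 3: C 34, A 41, D 14. Eliminate D.
Round 4: C 34, A 55. A has a majority.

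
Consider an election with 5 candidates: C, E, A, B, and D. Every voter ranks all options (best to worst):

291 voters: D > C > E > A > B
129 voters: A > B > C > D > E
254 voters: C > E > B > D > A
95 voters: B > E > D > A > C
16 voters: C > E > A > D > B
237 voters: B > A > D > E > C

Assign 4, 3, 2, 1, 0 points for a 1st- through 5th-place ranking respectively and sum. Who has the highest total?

C: 291·3 + 129·2 + 254·4 + 95·0 + 16·4 + 237·0 = 2211
E: 291·2 + 129·0 + 254·3 + 95·3 + 16·3 + 237·1 = 1914
A: 291·1 + 129·4 + 254·0 + 95·1 + 16·2 + 237·3 = 1645
B: 291·0 + 129·3 + 254·2 + 95·4 + 16·0 + 237·4 = 2223
D: 291·4 + 129·1 + 254·1 + 95·2 + 16·1 + 237·2 = 2227
D has the highest Borda score (2227).

D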